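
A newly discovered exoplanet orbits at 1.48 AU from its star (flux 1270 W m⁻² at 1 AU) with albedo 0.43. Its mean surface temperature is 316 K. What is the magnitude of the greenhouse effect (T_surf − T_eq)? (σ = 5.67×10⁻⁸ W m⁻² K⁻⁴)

S = 1270/1.48² = 579.8 W m⁻².
T_eq = [S(1−A)/(4σ)]^(1/4) = [579.8×0.57/(4×5.67×10⁻⁸)]^(1/4) = 195.4 K.
ΔT = T_surf − T_eq = 316 − 195.4.

ΔT ≈ 120.6 K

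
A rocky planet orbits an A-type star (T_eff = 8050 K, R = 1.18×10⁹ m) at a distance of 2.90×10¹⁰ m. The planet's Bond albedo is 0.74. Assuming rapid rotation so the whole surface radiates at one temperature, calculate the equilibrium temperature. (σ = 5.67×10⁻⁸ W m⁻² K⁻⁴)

T_eq ≈ 820 K

L = 4πR_⋆²σT_⋆⁴ = 4π(1.18×10⁹)² × 5.67×10⁻⁸ × (8050)⁴ = 4.17×10²⁷ W.
S = L/(4πd²) = 3.94×10⁵ W m⁻².
Energy balance: absorbed = emitted ⇒ πR²·S(1−A) = 4πR²·σT_eq⁴, so T_eq⁴ = S(1−A)/(4σ).
T_eq = [3.94×10⁵ × 0.26 / (4 × 5.67×10⁻⁸)]^(1/4) = (4.52×10¹¹)^(1/4) = 820 K.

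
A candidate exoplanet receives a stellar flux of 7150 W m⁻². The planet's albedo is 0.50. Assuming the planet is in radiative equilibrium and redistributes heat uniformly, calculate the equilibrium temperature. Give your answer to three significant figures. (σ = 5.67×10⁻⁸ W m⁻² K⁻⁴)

T_eq ≈ 354 K

Energy balance: absorbed = emitted ⇒ πR²·S(1−A) = 4πR²·σT_eq⁴, so T_eq⁴ = S(1−A)/(4σ).
T_eq = [7150 × 0.50 / (4 × 5.67×10⁻⁸)]^(1/4) = (1.58×10¹⁰)^(1/4) = 354 K.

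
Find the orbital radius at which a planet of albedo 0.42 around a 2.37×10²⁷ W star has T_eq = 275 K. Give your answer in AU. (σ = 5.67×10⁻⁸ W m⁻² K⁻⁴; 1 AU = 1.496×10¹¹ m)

d ≈ 1.94 AU

From T_eq⁴ = L(1−A)/(16πσd²): d = √[L(1−A)/(16πσT_eq⁴)].
d = √[2.37×10²⁷ × 0.58 / (16π × 5.67×10⁻⁸ × (275)⁴)] = 2.90×10¹¹ m = 1.94 AU.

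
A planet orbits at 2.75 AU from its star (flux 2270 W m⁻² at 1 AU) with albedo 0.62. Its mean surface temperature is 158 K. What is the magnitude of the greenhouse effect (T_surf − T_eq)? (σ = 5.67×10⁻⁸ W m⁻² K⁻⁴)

S = 2270/2.75² = 300.2 W m⁻².
T_eq = [S(1−A)/(4σ)]^(1/4) = [300.2×0.38/(4×5.67×10⁻⁸)]^(1/4) = 149.8 K.
ΔT = T_surf − T_eq = 158 − 149.8.

ΔT ≈ 8.2 K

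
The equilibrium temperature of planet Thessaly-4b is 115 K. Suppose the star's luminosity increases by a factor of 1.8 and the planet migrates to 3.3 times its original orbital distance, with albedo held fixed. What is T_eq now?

T_eq ≈ 73.3 K

T_eq ∝ L^(1/4) · d^(−1/2).
T′ = 115 × 1.8^(1/4) / 3.3^(1/2) = 73.3 K.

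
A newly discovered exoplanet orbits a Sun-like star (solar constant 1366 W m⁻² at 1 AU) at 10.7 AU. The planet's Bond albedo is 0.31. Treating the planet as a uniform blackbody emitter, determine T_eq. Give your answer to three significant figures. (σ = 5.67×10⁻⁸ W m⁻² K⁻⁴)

T_eq ≈ 77.6 K

Flux at 10.7 AU: S = 1366/10.7² = 11.9 W m⁻².
Energy balance: absorbed = emitted ⇒ πR²·S(1−A) = 4πR²·σT_eq⁴, so T_eq⁴ = S(1−A)/(4σ).
T_eq = [11.9 × 0.69 / (4 × 5.67×10⁻⁸)]^(1/4) = (3.63×10⁷)^(1/4) = 77.6 K.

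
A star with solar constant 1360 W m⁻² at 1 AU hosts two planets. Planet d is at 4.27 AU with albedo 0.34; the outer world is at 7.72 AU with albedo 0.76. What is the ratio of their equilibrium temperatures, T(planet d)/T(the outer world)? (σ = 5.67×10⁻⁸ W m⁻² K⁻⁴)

T_eq = [S₀(1−A)/(4σd²)]^(1/4), so T ∝ (1−A)^(1/4) / √d.
T₁ = [1360×0.66/(4×5.67×10⁻⁸×4.27²)]^(1/4) = 121.38 K.
T₂ = [1360×0.24/(4×5.67×10⁻⁸×7.72²)]^(1/4) = 70.10 K.

T₁/T₂ ≈ 1.732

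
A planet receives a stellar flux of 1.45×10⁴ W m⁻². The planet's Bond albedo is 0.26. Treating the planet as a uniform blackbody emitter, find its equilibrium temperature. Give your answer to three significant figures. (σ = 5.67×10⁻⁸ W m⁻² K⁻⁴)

T_eq ≈ 466 K

Energy balance: absorbed = emitted ⇒ πR²·S(1−A) = 4πR²·σT_eq⁴, so T_eq⁴ = S(1−A)/(4σ).
T_eq = [1.45×10⁴ × 0.74 / (4 × 5.67×10⁻⁸)]^(1/4) = (4.73×10¹⁰)^(1/4) = 466 K.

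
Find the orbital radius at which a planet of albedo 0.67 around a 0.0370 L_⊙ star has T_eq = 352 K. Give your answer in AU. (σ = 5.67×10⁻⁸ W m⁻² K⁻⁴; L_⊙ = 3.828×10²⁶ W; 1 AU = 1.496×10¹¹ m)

L = 0.0370 × 3.828×10²⁶ = 1.42×10²⁵ W.
From T_eq⁴ = L(1−A)/(16πσd²): d = √[L(1−A)/(16πσT_eq⁴)].
d = √[1.42×10²⁵ × 0.33 / (16π × 5.67×10⁻⁸ × (352)⁴)] = 1.03×10¹⁰ m = 0.0691 AU.

d ≈ 0.0691 AU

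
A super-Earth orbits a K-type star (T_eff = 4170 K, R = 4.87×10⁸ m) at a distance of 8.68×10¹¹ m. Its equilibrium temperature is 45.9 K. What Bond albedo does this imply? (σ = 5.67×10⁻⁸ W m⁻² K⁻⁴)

L = 4πR_⋆²σT_⋆⁴ = 4π(4.87×10⁸)² × 5.67×10⁻⁸ × (4170)⁴ = 5.11×10²⁵ W.
S = L/(4πd²) = 5.40 W m⁻².
From T_eq⁴ = S(1−A)/(4σ): 1−A = 4σT_eq⁴/S.
1−A = 4 × 5.67×10⁻⁸ × (45.9)⁴ / 5.40 = 0.187.

A ≈ 0.81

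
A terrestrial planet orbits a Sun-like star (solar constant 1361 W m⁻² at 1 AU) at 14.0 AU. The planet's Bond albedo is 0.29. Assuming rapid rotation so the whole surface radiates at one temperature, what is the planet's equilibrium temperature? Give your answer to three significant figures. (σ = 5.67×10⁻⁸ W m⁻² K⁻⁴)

T_eq ≈ 68.3 K

Flux at 14.0 AU: S = 1361/14.0² = 6.94 W m⁻².
Energy balance: absorbed = emitted ⇒ πR²·S(1−A) = 4πR²·σT_eq⁴, so T_eq⁴ = S(1−A)/(4σ).
T_eq = [6.94 × 0.71 / (4 × 5.67×10⁻⁸)]^(1/4) = (2.17×10⁷)^(1/4) = 68.3 K.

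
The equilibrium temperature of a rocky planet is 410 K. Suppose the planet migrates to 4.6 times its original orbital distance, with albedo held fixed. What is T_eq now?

T_eq ∝ L^(1/4) · d^(−1/2).
T′ = 410 / 4.6^(1/2) = 191 K.

T_eq ≈ 191 K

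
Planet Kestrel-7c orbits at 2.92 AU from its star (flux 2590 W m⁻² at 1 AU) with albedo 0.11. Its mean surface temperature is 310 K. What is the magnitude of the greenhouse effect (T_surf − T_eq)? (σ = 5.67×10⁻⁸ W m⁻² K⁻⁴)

ΔT ≈ 124.2 K

S = 2590/2.92² = 303.8 W m⁻².
T_eq = [S(1−A)/(4σ)]^(1/4) = [303.8×0.89/(4×5.67×10⁻⁸)]^(1/4) = 185.8 K.
ΔT = T_surf − T_eq = 310 − 185.8.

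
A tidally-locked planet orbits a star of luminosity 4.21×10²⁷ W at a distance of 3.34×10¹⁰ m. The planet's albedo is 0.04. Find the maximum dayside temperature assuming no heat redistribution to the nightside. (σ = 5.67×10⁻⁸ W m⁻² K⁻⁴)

T_ss ≈ 1500 K

Flux: S = L/(4πd²) = 4.21×10²⁷/(4π×(3.34×10¹⁰)²) = 3.00×10⁵ W m⁻².
With no redistribution each surface element balances locally: S(1−A) = σT⁴.
T = [3.00×10⁵ × 0.96 / 5.67×10⁻⁸]^(1/4) = (5.08×10¹²)^(1/4) = 1500 K.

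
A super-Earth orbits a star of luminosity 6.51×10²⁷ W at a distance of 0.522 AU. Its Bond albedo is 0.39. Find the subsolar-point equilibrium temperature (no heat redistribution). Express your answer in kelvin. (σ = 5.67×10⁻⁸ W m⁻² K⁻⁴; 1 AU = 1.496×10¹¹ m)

d = 0.522 AU = 7.81×10¹⁰ m.
Flux: S = L/(4πd²) = 6.51×10²⁷/(4π×(7.81×10¹⁰)²) = 8.50×10⁴ W m⁻².
At the subsolar point the surface absorbs S(1−A) and emits σT⁴ per unit area — no factor of 4, since only the local patch is in balance.
T = [8.50×10⁴ × 0.61 / 5.67×10⁻⁸]^(1/4) = (9.14×10¹¹)^(1/4) = 978 K.

T_ss ≈ 978 K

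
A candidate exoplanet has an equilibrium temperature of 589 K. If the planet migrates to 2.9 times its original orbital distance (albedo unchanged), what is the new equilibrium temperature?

T_eq ∝ L^(1/4) · d^(−1/2).
T′ = 589 / 2.9^(1/2) = 346 K.

T_eq ≈ 346 K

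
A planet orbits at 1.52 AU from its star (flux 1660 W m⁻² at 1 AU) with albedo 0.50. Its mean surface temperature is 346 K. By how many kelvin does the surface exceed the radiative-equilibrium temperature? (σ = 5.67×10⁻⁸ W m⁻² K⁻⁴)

ΔT ≈ 146.5 K

S = 1660/1.52² = 718.5 W m⁻².
T_eq = [S(1−A)/(4σ)]^(1/4) = [718.5×0.50/(4×5.67×10⁻⁸)]^(1/4) = 199.5 K.
ΔT = T_surf − T_eq = 346 − 199.5.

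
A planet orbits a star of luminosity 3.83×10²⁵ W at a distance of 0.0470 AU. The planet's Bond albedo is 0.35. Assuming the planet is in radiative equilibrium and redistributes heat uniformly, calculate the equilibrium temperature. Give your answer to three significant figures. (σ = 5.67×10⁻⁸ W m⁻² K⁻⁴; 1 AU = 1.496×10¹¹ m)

T_eq ≈ 648 K

d = 0.0470 AU = 7.03×10⁹ m.
Flux: S = L/(4πd²) = 3.83×10²⁵/(4π×(7.03×10⁹)²) = 6.16×10⁴ W m⁻².
Energy balance: absorbed = emitted ⇒ πR²·S(1−A) = 4πR²·σT_eq⁴, so T_eq⁴ = S(1−A)/(4σ).
T_eq = [6.16×10⁴ × 0.65 / (4 × 5.67×10⁻⁸)]^(1/4) = (1.77×10¹¹)^(1/4) = 648 K.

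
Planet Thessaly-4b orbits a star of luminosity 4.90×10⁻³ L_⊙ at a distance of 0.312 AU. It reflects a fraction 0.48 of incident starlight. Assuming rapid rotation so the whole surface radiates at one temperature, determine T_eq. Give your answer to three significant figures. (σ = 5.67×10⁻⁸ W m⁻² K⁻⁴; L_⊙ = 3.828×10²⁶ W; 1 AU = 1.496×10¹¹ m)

d = 0.312 AU = 4.67×10¹⁰ m.
L = 4.90×10⁻³ × 3.828×10²⁶ = 1.88×10²⁴ W.
Flux: S = L/(4πd²) = 1.88×10²⁴/(4π×(4.67×10¹⁰)²) = 68.5 W m⁻².
Energy balance: absorbed = emitted ⇒ πR²·S(1−A) = 4πR²·σT_eq⁴, so T_eq⁴ = S(1−A)/(4σ).
T_eq = [68.5 × 0.52 / (4 × 5.67×10⁻⁸)]^(1/4) = (1.57×10⁸)^(1/4) = 112 K.

T_eq ≈ 112 K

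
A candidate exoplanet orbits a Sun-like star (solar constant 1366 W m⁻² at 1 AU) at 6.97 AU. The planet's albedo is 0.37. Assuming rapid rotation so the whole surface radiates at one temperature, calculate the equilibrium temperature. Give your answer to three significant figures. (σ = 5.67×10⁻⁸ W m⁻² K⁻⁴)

Flux at 6.97 AU: S = 1366/6.97² = 28.1 W m⁻².
Energy balance: absorbed = emitted ⇒ πR²·S(1−A) = 4πR²·σT_eq⁴, so T_eq⁴ = S(1−A)/(4σ).
T_eq = [28.1 × 0.63 / (4 × 5.67×10⁻⁸)]^(1/4) = (7.81×10⁷)^(1/4) = 94.0 K.

T_eq ≈ 94.0 K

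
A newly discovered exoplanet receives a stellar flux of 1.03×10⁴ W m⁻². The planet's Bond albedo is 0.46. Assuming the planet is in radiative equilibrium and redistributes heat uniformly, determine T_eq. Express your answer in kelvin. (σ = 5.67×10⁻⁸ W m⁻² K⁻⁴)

Energy balance: absorbed = emitted ⇒ πR²·S(1−A) = 4πR²·σT_eq⁴, so T_eq⁴ = S(1−A)/(4σ).
T_eq = [1.03×10⁴ × 0.54 / (4 × 5.67×10⁻⁸)]^(1/4) = (2.45×10¹⁰)^(1/4) = 396 K.

T_eq ≈ 396 K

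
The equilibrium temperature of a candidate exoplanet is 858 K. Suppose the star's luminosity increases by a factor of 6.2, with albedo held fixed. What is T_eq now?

T_eq ∝ L^(1/4) · d^(−1/2).
T′ = 858 × 6.2^(1/4) = 1350 K.

T_eq ≈ 1350 K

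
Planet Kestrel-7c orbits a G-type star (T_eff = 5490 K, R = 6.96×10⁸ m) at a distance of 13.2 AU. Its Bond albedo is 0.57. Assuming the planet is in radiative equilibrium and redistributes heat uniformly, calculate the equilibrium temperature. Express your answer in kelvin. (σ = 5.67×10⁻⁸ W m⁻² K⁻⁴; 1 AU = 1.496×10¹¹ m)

T_eq ≈ 59.0 K

d = 13.2 AU = 1.97×10¹² m.
L = 4πR_⋆²σT_⋆⁴ = 4π(6.96×10⁸)² × 5.67×10⁻⁸ × (5490)⁴ = 3.14×10²⁶ W.
S = L/(4πd²) = 6.40 W m⁻².
Energy balance: absorbed = emitted ⇒ πR²·S(1−A) = 4πR²·σT_eq⁴, so T_eq⁴ = S(1−A)/(4σ).
T_eq = [6.40 × 0.43 / (4 × 5.67×10⁻⁸)]^(1/4) = (1.21×10⁷)^(1/4) = 59.0 K.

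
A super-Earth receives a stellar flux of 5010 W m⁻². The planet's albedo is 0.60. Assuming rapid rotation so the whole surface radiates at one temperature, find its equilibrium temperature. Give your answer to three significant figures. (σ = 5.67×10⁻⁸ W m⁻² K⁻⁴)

Energy balance: absorbed = emitted ⇒ πR²·S(1−A) = 4πR²·σT_eq⁴, so T_eq⁴ = S(1−A)/(4σ).
T_eq = [5010 × 0.40 / (4 × 5.67×10⁻⁸)]^(1/4) = (8.84×10⁹)^(1/4) = 307 K.

T_eq ≈ 307 K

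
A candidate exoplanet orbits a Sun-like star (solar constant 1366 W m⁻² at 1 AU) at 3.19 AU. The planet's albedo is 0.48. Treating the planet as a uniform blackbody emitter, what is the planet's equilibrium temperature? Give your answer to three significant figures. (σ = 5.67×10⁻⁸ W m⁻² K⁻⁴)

Flux at 3.19 AU: S = 1366/3.19² = 134 W m⁻².
Energy balance: absorbed = emitted ⇒ πR²·S(1−A) = 4πR²·σT_eq⁴, so T_eq⁴ = S(1−A)/(4σ).
T_eq = [134 × 0.52 / (4 × 5.67×10⁻⁸)]^(1/4) = (3.08×10⁸)^(1/4) = 132 K.

T_eq ≈ 132 K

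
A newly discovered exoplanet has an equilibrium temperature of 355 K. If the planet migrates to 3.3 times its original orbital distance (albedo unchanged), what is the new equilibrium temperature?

T_eq ∝ L^(1/4) · d^(−1/2).
T′ = 355 / 3.3^(1/2) = 195 K.

T_eq ≈ 195 K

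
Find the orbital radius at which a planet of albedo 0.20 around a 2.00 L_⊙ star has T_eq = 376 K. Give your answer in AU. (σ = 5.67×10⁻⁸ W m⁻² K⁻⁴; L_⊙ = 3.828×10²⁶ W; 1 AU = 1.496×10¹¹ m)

L = 2.00 × 3.828×10²⁶ = 7.66×10²⁶ W.
From T_eq⁴ = L(1−A)/(16πσd²): d = √[L(1−A)/(16πσT_eq⁴)].
d = √[7.66×10²⁶ × 0.80 / (16π × 5.67×10⁻⁸ × (376)⁴)] = 1.04×10¹¹ m = 0.693 AU.

d ≈ 0.693 AU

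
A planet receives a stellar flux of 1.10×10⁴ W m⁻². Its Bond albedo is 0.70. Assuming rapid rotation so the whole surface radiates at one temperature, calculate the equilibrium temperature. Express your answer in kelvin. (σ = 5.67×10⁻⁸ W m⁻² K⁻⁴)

Energy balance: absorbed = emitted ⇒ πR²·S(1−A) = 4πR²·σT_eq⁴, so T_eq⁴ = S(1−A)/(4σ).
T_eq = [1.10×10⁴ × 0.30 / (4 × 5.67×10⁻⁸)]^(1/4) = (1.46×10¹⁰)^(1/4) = 347 K.

T_eq ≈ 347 K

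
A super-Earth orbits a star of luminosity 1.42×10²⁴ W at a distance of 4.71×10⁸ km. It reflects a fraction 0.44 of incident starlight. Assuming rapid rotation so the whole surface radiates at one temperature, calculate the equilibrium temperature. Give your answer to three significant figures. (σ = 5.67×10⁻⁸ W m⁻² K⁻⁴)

d = 4.71×10⁸ km = 4.71×10¹¹ m.
Flux: S = L/(4πd²) = 1.42×10²⁴/(4π×(4.71×10¹¹)²) = 0.509 W m⁻².
Energy balance: absorbed = emitted ⇒ πR²·S(1−A) = 4πR²·σT_eq⁴, so T_eq⁴ = S(1−A)/(4σ).
T_eq = [0.509 × 0.56 / (4 × 5.67×10⁻⁸)]^(1/4) = (1.26×10⁶)^(1/4) = 33.5 K.

T_eq ≈ 33.5 K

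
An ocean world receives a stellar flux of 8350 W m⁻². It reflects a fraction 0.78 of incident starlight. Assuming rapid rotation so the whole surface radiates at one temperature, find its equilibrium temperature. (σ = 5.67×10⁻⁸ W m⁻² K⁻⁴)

Energy balance: absorbed = emitted ⇒ πR²·S(1−A) = 4πR²·σT_eq⁴, so T_eq⁴ = S(1−A)/(4σ).
T_eq = [8350 × 0.22 / (4 × 5.67×10⁻⁸)]^(1/4) = (8.10×10⁹)^(1/4) = 300 K.

T_eq ≈ 300 K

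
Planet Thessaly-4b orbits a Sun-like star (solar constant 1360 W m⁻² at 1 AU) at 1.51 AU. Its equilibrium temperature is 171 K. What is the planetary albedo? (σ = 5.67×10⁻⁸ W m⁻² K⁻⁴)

Flux at 1.51 AU: S = 1360/1.51² = 596 W m⁻².
From T_eq⁴ = S(1−A)/(4σ): 1−A = 4σT_eq⁴/S.
1−A = 4 × 5.67×10⁻⁸ × (171)⁴ / 596 = 0.325.

A ≈ 0.67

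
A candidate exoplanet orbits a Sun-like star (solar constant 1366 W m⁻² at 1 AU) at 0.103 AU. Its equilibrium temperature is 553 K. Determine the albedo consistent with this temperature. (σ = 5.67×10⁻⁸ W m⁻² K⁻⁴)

A ≈ 0.84

Flux at 0.103 AU: S = 1366/0.103² = 1.29×10⁵ W m⁻².
From T_eq⁴ = S(1−A)/(4σ): 1−A = 4σT_eq⁴/S.
1−A = 4 × 5.67×10⁻⁸ × (553)⁴ / 1.29×10⁵ = 0.165.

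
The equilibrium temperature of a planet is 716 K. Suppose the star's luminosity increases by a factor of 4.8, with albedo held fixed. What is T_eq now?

T_eq ∝ L^(1/4) · d^(−1/2).
T′ = 716 × 4.8^(1/4) = 1060 K.

T_eq ≈ 1060 K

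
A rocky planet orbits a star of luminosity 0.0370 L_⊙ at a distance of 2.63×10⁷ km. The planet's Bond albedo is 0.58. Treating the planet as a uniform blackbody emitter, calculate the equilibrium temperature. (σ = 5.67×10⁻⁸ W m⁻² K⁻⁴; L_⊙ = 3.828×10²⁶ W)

T_eq ≈ 234 K

d = 2.63×10⁷ km = 2.63×10¹⁰ m.
L = 0.0370 × 3.828×10²⁶ = 1.42×10²⁵ W.
Flux: S = L/(4πd²) = 1.42×10²⁵/(4π×(2.63×10¹⁰)²) = 1630 W m⁻².
Energy balance: absorbed = emitted ⇒ πR²·S(1−A) = 4πR²·σT_eq⁴, so T_eq⁴ = S(1−A)/(4σ).
T_eq = [1630 × 0.42 / (4 × 5.67×10⁻⁸)]^(1/4) = (3.02×10⁹)^(1/4) = 234 K.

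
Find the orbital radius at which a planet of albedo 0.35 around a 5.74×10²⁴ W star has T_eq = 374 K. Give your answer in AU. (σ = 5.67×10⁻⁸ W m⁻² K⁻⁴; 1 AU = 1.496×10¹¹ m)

d ≈ 0.0547 AU

From T_eq⁴ = L(1−A)/(16πσd²): d = √[L(1−A)/(16πσT_eq⁴)].
d = √[5.74×10²⁴ × 0.65 / (16π × 5.67×10⁻⁸ × (374)⁴)] = 8.18×10⁹ m = 0.0547 AU.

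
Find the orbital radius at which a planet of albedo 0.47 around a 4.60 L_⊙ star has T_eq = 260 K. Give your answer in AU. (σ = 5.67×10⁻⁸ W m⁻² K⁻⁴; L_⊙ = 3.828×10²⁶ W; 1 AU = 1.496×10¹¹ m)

d ≈ 1.79 AU

L = 4.60 × 3.828×10²⁶ = 1.76×10²⁷ W.
From T_eq⁴ = L(1−A)/(16πσd²): d = √[L(1−A)/(16πσT_eq⁴)].
d = √[1.76×10²⁷ × 0.53 / (16π × 5.67×10⁻⁸ × (260)⁴)] = 2.68×10¹¹ m = 1.79 AU.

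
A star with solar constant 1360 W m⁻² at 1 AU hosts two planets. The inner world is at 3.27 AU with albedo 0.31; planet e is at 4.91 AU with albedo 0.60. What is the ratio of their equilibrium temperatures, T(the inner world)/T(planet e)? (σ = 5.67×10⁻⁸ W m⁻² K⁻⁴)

T_eq = [S₀(1−A)/(4σd²)]^(1/4), so T ∝ (1−A)^(1/4) / √d.
T₁ = [1360×0.69/(4×5.67×10⁻⁸×3.27²)]^(1/4) = 140.25 K.
T₂ = [1360×0.40/(4×5.67×10⁻⁸×4.91²)]^(1/4) = 99.87 K.

T₁/T₂ ≈ 1.404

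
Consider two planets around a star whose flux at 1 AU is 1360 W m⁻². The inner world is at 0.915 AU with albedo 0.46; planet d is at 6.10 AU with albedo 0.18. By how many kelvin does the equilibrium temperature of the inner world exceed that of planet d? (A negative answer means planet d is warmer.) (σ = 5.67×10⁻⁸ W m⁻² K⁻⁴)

T_eq = [S₀(1−A)/(4σd²)]^(1/4), so T ∝ (1−A)^(1/4) / √d.
T₁ = [1360×0.54/(4×5.67×10⁻⁸×0.915²)]^(1/4) = 249.38 K.
T₂ = [1360×0.82/(4×5.67×10⁻⁸×6.10²)]^(1/4) = 107.22 K.

ΔT ≈ 142.2 K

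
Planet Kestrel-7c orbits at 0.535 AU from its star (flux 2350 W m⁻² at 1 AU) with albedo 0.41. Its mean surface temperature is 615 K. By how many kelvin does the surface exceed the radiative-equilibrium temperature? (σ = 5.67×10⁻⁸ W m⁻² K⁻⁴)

ΔT ≈ 232.7 K

S = 2350/0.535² = 8210 W m⁻².
T_eq = [S(1−A)/(4σ)]^(1/4) = [8210×0.59/(4×5.67×10⁻⁸)]^(1/4) = 382.3 K.
ΔT = T_surf − T_eq = 615 − 382.3.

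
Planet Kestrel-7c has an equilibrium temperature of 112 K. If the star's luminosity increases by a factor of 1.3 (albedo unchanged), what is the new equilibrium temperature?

T_eq ≈ 120 K

T_eq ∝ L^(1/4) · d^(−1/2).
T′ = 112 × 1.3^(1/4) = 120 K.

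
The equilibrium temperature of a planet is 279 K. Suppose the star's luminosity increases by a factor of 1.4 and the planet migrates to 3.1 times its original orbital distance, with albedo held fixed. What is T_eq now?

T_eq ∝ L^(1/4) · d^(−1/2).
T′ = 279 × 1.4^(1/4) / 3.1^(1/2) = 172 K.

T_eq ≈ 172 K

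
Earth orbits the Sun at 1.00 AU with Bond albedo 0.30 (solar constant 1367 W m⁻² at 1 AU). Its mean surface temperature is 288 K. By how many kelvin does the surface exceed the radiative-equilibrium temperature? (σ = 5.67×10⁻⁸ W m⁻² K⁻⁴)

S = 1367/1.00² = 1367 W m⁻².
T_eq = [S(1−A)/(4σ)]^(1/4) = [1367×0.70/(4×5.67×10⁻⁸)]^(1/4) = 254.9 K.
ΔT = T_surf − T_eq = 288 − 254.9.

ΔT ≈ 33.1 K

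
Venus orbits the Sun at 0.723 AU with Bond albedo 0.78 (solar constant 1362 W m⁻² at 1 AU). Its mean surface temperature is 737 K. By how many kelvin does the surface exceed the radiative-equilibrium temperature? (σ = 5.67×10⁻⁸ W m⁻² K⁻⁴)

S = 1362/0.723² = 2606 W m⁻².
T_eq = [S(1−A)/(4σ)]^(1/4) = [2606×0.22/(4×5.67×10⁻⁸)]^(1/4) = 224.2 K.
ΔT = T_surf − T_eq = 737 − 224.2.

ΔT ≈ 512.8 K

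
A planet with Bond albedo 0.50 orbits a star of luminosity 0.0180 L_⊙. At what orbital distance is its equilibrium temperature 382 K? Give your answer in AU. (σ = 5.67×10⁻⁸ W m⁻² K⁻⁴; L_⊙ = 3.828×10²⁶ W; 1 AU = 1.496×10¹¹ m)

d ≈ 0.0504 AU

L = 0.0180 × 3.828×10²⁶ = 6.89×10²⁴ W.
From T_eq⁴ = L(1−A)/(16πσd²): d = √[L(1−A)/(16πσT_eq⁴)].
d = √[6.89×10²⁴ × 0.50 / (16π × 5.67×10⁻⁸ × (382)⁴)] = 7.53×10⁹ m = 0.0504 AU.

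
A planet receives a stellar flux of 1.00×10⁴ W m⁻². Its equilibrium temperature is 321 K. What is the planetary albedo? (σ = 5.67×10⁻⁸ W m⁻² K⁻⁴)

A ≈ 0.76

From T_eq⁴ = S(1−A)/(4σ): 1−A = 4σT_eq⁴/S.
1−A = 4 × 5.67×10⁻⁸ × (321)⁴ / 1.00×10⁴ = 0.241.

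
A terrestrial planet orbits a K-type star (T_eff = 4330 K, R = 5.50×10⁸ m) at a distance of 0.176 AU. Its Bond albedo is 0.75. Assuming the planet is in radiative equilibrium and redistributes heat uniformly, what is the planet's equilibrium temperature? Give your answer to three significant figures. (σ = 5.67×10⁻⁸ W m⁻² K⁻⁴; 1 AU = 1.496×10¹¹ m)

d = 0.176 AU = 2.63×10¹⁰ m.
L = 4πR_⋆²σT_⋆⁴ = 4π(5.50×10⁸)² × 5.67×10⁻⁸ × (4330)⁴ = 7.58×10²⁵ W.
S = L/(4πd²) = 8700 W m⁻².
Energy balance: absorbed = emitted ⇒ πR²·S(1−A) = 4πR²·σT_eq⁴, so T_eq⁴ = S(1−A)/(4σ).
T_eq = [8700 × 0.25 / (4 × 5.67×10⁻⁸)]^(1/4) = (9.59×10⁹)^(1/4) = 313 K.

T_eq ≈ 313 K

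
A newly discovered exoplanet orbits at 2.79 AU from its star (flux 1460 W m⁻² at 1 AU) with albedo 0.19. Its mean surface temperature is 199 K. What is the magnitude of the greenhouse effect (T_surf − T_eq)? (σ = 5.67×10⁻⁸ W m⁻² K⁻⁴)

S = 1460/2.79² = 187.6 W m⁻².
T_eq = [S(1−A)/(4σ)]^(1/4) = [187.6×0.81/(4×5.67×10⁻⁸)]^(1/4) = 160.9 K.
ΔT = T_surf − T_eq = 199 − 160.9.

ΔT ≈ 38.1 K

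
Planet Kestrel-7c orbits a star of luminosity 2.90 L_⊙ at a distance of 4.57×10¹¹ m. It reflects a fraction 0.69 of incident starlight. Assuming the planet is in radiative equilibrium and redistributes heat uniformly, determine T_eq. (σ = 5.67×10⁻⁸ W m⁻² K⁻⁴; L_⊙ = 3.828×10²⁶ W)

T_eq ≈ 155 K

L = 2.90 × 3.828×10²⁶ = 1.11×10²⁷ W.
Flux: S = L/(4πd²) = 1.11×10²⁷/(4π×(4.57×10¹¹)²) = 423 W m⁻².
Energy balance: absorbed = emitted ⇒ πR²·S(1−A) = 4πR²·σT_eq⁴, so T_eq⁴ = S(1−A)/(4σ).
T_eq = [423 × 0.31 / (4 × 5.67×10⁻⁸)]^(1/4) = (5.78×10⁸)^(1/4) = 155 K.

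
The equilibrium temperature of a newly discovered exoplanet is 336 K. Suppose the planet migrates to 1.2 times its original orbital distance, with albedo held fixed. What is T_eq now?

T_eq ∝ L^(1/4) · d^(−1/2).
T′ = 336 / 1.2^(1/2) = 307 K.

T_eq ≈ 307 K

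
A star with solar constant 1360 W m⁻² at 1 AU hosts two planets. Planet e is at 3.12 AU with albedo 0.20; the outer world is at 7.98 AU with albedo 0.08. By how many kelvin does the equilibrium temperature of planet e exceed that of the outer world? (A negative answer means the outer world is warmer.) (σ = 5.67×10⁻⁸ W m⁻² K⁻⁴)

ΔT ≈ 52.5 K

T_eq = [S₀(1−A)/(4σd²)]^(1/4), so T ∝ (1−A)^(1/4) / √d.
T₁ = [1360×0.80/(4×5.67×10⁻⁸×3.12²)]^(1/4) = 148.99 K.
T₂ = [1360×0.92/(4×5.67×10⁻⁸×7.98²)]^(1/4) = 96.48 K.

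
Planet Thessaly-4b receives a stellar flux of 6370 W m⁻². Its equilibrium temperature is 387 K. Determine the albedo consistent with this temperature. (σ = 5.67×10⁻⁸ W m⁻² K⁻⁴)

A ≈ 0.20

From T_eq⁴ = S(1−A)/(4σ): 1−A = 4σT_eq⁴/S.
1−A = 4 × 5.67×10⁻⁸ × (387)⁴ / 6370 = 0.799.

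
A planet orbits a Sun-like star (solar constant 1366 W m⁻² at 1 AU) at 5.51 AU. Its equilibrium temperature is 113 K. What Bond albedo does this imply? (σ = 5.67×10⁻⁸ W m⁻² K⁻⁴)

Flux at 5.51 AU: S = 1366/5.51² = 45.0 W m⁻².
From T_eq⁴ = S(1−A)/(4σ): 1−A = 4σT_eq⁴/S.
1−A = 4 × 5.67×10⁻⁸ × (113)⁴ / 45.0 = 0.822.

A ≈ 0.18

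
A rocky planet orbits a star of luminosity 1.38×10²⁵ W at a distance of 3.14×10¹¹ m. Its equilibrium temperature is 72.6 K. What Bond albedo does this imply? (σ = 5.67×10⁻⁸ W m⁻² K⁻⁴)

A ≈ 0.43

Flux: S = L/(4πd²) = 1.38×10²⁵/(4π×(3.14×10¹¹)²) = 11.1 W m⁻².
From T_eq⁴ = S(1−A)/(4σ): 1−A = 4σT_eq⁴/S.
1−A = 4 × 5.67×10⁻⁸ × (72.6)⁴ / 11.1 = 0.566.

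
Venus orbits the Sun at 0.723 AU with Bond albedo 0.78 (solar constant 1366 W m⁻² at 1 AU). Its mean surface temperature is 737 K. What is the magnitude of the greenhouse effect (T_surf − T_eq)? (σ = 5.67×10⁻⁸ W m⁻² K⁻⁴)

S = 1366/0.723² = 2613 W m⁻².
T_eq = [S(1−A)/(4σ)]^(1/4) = [2613×0.22/(4×5.67×10⁻⁸)]^(1/4) = 224.4 K.
ΔT = T_surf − T_eq = 737 − 224.4.

ΔT ≈ 512.6 K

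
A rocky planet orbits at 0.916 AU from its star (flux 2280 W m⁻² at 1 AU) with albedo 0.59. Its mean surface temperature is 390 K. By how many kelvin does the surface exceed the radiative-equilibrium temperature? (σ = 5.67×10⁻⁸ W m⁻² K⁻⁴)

ΔT ≈ 125.3 K

S = 2280/0.916² = 2717 W m⁻².
T_eq = [S(1−A)/(4σ)]^(1/4) = [2717×0.41/(4×5.67×10⁻⁸)]^(1/4) = 264.7 K.
ΔT = T_surf − T_eq = 390 − 264.7.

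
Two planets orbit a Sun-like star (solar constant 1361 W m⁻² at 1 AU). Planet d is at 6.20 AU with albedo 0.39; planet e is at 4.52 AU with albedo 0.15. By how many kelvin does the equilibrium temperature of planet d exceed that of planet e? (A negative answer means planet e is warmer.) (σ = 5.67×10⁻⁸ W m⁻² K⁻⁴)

ΔT ≈ -26.9 K

T_eq = [S₀(1−A)/(4σd²)]^(1/4), so T ∝ (1−A)^(1/4) / √d.
T₁ = [1361×0.61/(4×5.67×10⁻⁸×6.20²)]^(1/4) = 98.78 K.
T₂ = [1361×0.85/(4×5.67×10⁻⁸×4.52²)]^(1/4) = 125.70 K.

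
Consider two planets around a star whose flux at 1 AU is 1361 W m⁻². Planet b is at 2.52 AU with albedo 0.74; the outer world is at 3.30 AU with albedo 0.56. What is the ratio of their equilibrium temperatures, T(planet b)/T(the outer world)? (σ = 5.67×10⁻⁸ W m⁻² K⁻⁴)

T₁/T₂ ≈ 1.003

T_eq = [S₀(1−A)/(4σd²)]^(1/4), so T ∝ (1−A)^(1/4) / √d.
T₁ = [1361×0.26/(4×5.67×10⁻⁸×2.52²)]^(1/4) = 125.20 K.
T₂ = [1361×0.44/(4×5.67×10⁻⁸×3.30²)]^(1/4) = 124.78 K.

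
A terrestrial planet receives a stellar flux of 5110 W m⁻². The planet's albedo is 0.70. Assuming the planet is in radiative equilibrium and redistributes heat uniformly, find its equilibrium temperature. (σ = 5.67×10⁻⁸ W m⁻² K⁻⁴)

T_eq ≈ 287 K

Energy balance: absorbed = emitted ⇒ πR²·S(1−A) = 4πR²·σT_eq⁴, so T_eq⁴ = S(1−A)/(4σ).
T_eq = [5110 × 0.30 / (4 × 5.67×10⁻⁸)]^(1/4) = (6.76×10⁹)^(1/4) = 287 K.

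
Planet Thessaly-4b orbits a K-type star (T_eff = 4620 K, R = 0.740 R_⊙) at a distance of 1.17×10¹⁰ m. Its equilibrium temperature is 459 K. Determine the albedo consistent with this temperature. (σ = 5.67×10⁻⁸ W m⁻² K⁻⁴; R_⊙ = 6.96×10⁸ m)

A ≈ 0.80

R_⋆ = 0.740 × 6.96×10⁸ = 5.15×10⁸ m.
L = 4πR_⋆²σT_⋆⁴ = 4π(5.15×10⁸)² × 5.67×10⁻⁸ × (4620)⁴ = 8.61×10²⁵ W.
S = L/(4πd²) = 5.01×10⁴ W m⁻².
From T_eq⁴ = S(1−A)/(4σ): 1−A = 4σT_eq⁴/S.
1−A = 4 × 5.67×10⁻⁸ × (459)⁴ / 5.01×10⁴ = 0.201.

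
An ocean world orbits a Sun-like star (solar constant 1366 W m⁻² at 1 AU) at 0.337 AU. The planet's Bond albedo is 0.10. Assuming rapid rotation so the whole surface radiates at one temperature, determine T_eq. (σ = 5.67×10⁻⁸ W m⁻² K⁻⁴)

Flux at 0.337 AU: S = 1366/0.337² = 1.20×10⁴ W m⁻².
Energy balance: absorbed = emitted ⇒ πR²·S(1−A) = 4πR²·σT_eq⁴, so T_eq⁴ = S(1−A)/(4σ).
T_eq = [1.20×10⁴ × 0.90 / (4 × 5.67×10⁻⁸)]^(1/4) = (4.77×10¹⁰)^(1/4) = 467 K.

T_eq ≈ 467 K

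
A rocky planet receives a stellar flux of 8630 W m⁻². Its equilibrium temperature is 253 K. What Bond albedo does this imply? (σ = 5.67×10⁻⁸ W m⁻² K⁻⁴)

A ≈ 0.89

From T_eq⁴ = S(1−A)/(4σ): 1−A = 4σT_eq⁴/S.
1−A = 4 × 5.67×10⁻⁸ × (253)⁴ / 8630 = 0.108.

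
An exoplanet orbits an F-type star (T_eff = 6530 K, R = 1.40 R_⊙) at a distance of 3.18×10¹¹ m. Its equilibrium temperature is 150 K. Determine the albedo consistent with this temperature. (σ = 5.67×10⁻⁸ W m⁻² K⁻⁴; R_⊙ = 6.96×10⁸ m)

R_⋆ = 1.40 × 6.96×10⁸ = 9.74×10⁸ m.
L = 4πR_⋆²σT_⋆⁴ = 4π(9.74×10⁸)² × 5.67×10⁻⁸ × (6530)⁴ = 1.23×10²⁷ W.
S = L/(4πd²) = 968 W m⁻².
From T_eq⁴ = S(1−A)/(4σ): 1−A = 4σT_eq⁴/S.
1−A = 4 × 5.67×10⁻⁸ × (150)⁴ / 968 = 0.119.

A ≈ 0.88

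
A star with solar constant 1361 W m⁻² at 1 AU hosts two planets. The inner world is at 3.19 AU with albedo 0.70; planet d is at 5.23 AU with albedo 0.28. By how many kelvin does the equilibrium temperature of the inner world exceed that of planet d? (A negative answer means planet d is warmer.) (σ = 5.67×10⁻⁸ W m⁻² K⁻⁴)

T_eq = [S₀(1−A)/(4σd²)]^(1/4), so T ∝ (1−A)^(1/4) / √d.
T₁ = [1361×0.30/(4×5.67×10⁻⁸×3.19²)]^(1/4) = 115.33 K.
T₂ = [1361×0.72/(4×5.67×10⁻⁸×5.23²)]^(1/4) = 112.11 K.

ΔT ≈ 3.2 K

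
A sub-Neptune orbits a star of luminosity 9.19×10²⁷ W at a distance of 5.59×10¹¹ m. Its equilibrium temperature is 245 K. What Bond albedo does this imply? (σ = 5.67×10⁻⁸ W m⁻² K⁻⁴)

Flux: S = L/(4πd²) = 9.19×10²⁷/(4π×(5.59×10¹¹)²) = 2340 W m⁻².
From T_eq⁴ = S(1−A)/(4σ): 1−A = 4σT_eq⁴/S.
1−A = 4 × 5.67×10⁻⁸ × (245)⁴ / 2340 = 0.349.

A ≈ 0.65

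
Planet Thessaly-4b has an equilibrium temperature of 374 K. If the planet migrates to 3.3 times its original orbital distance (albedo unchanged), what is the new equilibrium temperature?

T_eq ≈ 206 K

T_eq ∝ L^(1/4) · d^(−1/2).
T′ = 374 / 3.3^(1/2) = 206 K.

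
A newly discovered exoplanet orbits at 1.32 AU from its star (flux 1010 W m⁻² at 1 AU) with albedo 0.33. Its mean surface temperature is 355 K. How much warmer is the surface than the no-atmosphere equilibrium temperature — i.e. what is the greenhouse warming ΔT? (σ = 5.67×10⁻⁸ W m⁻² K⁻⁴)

S = 1010/1.32² = 579.7 W m⁻².
T_eq = [S(1−A)/(4σ)]^(1/4) = [579.7×0.67/(4×5.67×10⁻⁸)]^(1/4) = 203.4 K.
ΔT = T_surf − T_eq = 355 − 203.4.

ΔT ≈ 151.6 K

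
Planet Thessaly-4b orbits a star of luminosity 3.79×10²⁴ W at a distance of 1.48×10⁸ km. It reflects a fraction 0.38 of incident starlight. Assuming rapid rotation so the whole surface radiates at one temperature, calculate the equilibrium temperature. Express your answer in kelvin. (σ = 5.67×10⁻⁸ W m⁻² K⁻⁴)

T_eq ≈ 78.3 K

d = 1.48×10⁸ km = 1.48×10¹¹ m.
Flux: S = L/(4πd²) = 3.79×10²⁴/(4π×(1.48×10¹¹)²) = 13.8 W m⁻².
Energy balance: absorbed = emitted ⇒ πR²·S(1−A) = 4πR²·σT_eq⁴, so T_eq⁴ = S(1−A)/(4σ).
T_eq = [13.8 × 0.62 / (4 × 5.67×10⁻⁸)]^(1/4) = (3.76×10⁷)^(1/4) = 78.3 K.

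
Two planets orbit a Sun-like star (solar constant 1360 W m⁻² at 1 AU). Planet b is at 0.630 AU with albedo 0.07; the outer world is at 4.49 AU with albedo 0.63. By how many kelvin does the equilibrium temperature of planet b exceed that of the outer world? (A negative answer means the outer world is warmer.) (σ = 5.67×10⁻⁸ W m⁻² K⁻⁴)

T_eq = [S₀(1−A)/(4σd²)]^(1/4), so T ∝ (1−A)^(1/4) / √d.
T₁ = [1360×0.93/(4×5.67×10⁻⁸×0.630²)]^(1/4) = 344.29 K.
T₂ = [1360×0.37/(4×5.67×10⁻⁸×4.49²)]^(1/4) = 102.42 K.

ΔT ≈ 241.9 K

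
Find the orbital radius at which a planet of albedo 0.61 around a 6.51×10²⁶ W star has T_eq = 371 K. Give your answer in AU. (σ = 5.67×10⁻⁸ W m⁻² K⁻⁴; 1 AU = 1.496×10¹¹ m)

From T_eq⁴ = L(1−A)/(16πσd²): d = √[L(1−A)/(16πσT_eq⁴)].
d = √[6.51×10²⁶ × 0.39 / (16π × 5.67×10⁻⁸ × (371)⁴)] = 6.86×10¹⁰ m = 0.458 AU.

d ≈ 0.458 AU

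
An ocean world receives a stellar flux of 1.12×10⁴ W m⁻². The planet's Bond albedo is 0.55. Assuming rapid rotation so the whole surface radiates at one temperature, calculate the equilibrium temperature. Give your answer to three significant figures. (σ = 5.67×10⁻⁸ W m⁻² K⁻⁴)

Energy balance: absorbed = emitted ⇒ πR²·S(1−A) = 4πR²·σT_eq⁴, so T_eq⁴ = S(1−A)/(4σ).
T_eq = [1.12×10⁴ × 0.45 / (4 × 5.67×10⁻⁸)]^(1/4) = (2.22×10¹⁰)^(1/4) = 386 K.

T_eq ≈ 386 K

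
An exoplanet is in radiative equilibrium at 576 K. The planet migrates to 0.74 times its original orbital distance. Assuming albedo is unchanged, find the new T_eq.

T_eq ≈ 670 K

T_eq ∝ L^(1/4) · d^(−1/2).
T′ = 576 / 0.74^(1/2) = 670 K.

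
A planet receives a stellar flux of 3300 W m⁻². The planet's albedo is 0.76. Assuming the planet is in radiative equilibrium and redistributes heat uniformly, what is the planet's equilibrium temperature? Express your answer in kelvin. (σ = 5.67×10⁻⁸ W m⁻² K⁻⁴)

Energy balance: absorbed = emitted ⇒ πR²·S(1−A) = 4πR²·σT_eq⁴, so T_eq⁴ = S(1−A)/(4σ).
T_eq = [3300 × 0.24 / (4 × 5.67×10⁻⁸)]^(1/4) = (3.49×10⁹)^(1/4) = 243 K.

T_eq ≈ 243 K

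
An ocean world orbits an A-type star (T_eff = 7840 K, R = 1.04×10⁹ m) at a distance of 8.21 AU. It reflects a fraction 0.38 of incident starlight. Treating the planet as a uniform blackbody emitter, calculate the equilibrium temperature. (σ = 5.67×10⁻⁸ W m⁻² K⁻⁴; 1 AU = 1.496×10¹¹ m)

T_eq ≈ 143 K

d = 8.21 AU = 1.23×10¹² m.
L = 4πR_⋆²σT_⋆⁴ = 4π(1.04×10⁹)² × 5.67×10⁻⁸ × (7840)⁴ = 2.91×10²⁷ W.
S = L/(4πd²) = 154 W m⁻².
Energy balance: absorbed = emitted ⇒ πR²·S(1−A) = 4πR²·σT_eq⁴, so T_eq⁴ = S(1−A)/(4σ).
T_eq = [154 × 0.62 / (4 × 5.67×10⁻⁸)]^(1/4) = (4.20×10⁸)^(1/4) = 143 K.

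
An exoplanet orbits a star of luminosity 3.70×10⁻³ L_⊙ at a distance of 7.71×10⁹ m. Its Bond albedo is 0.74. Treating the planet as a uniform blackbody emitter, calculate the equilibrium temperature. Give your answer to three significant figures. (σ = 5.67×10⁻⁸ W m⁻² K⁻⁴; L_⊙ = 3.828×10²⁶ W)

T_eq ≈ 216 K

L = 3.70×10⁻³ × 3.828×10²⁶ = 1.42×10²⁴ W.
Flux: S = L/(4πd²) = 1.42×10²⁴/(4π×(7.71×10⁹)²) = 1900 W m⁻².
Energy balance: absorbed = emitted ⇒ πR²·S(1−A) = 4πR²·σT_eq⁴, so T_eq⁴ = S(1−A)/(4σ).
T_eq = [1900 × 0.26 / (4 × 5.67×10⁻⁸)]^(1/4) = (2.17×10⁹)^(1/4) = 216 K.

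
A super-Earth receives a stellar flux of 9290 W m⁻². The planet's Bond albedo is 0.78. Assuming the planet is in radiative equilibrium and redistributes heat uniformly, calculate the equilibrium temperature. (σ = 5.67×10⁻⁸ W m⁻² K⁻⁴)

Energy balance: absorbed = emitted ⇒ πR²·S(1−A) = 4πR²·σT_eq⁴, so T_eq⁴ = S(1−A)/(4σ).
T_eq = [9290 × 0.22 / (4 × 5.67×10⁻⁸)]^(1/4) = (9.01×10⁹)^(1/4) = 308 K.

T_eq ≈ 308 K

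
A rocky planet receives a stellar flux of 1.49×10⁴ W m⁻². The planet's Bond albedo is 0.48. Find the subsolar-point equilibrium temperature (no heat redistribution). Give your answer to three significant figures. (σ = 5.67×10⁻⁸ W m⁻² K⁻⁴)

At the subsolar point the surface absorbs S(1−A) and emits σT⁴ per unit area — no factor of 4, since only the local patch is in balance.
T = [1.49×10⁴ × 0.52 / 5.67×10⁻⁸]^(1/4) = (1.37×10¹¹)^(1/4) = 608 K.

T_ss ≈ 608 K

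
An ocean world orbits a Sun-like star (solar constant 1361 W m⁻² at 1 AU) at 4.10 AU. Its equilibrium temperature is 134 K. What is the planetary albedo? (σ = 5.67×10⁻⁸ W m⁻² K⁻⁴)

Flux at 4.10 AU: S = 1361/4.10² = 81.0 W m⁻².
From T_eq⁴ = S(1−A)/(4σ): 1−A = 4σT_eq⁴/S.
1−A = 4 × 5.67×10⁻⁸ × (134)⁴ / 81.0 = 0.903.

A ≈ 0.10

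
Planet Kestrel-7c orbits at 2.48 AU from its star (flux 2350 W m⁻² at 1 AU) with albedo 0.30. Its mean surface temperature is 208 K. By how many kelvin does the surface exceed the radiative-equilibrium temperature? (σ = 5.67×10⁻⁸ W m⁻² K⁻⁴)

ΔT ≈ 22.7 K

S = 2350/2.48² = 382.1 W m⁻².
T_eq = [S(1−A)/(4σ)]^(1/4) = [382.1×0.70/(4×5.67×10⁻⁸)]^(1/4) = 185.3 K.
ΔT = T_surf − T_eq = 208 − 185.3.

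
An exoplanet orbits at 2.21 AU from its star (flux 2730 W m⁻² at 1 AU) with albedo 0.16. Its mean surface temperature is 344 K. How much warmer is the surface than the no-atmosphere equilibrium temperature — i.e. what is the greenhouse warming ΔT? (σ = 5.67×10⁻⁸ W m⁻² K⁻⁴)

ΔT ≈ 130.7 K

S = 2730/2.21² = 559.0 W m⁻².
T_eq = [S(1−A)/(4σ)]^(1/4) = [559.0×0.84/(4×5.67×10⁻⁸)]^(1/4) = 213.3 K.
ΔT = T_surf − T_eq = 344 − 213.3.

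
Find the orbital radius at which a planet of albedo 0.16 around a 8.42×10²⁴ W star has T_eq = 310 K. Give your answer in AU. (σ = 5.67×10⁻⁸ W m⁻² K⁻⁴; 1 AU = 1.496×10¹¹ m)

From T_eq⁴ = L(1−A)/(16πσd²): d = √[L(1−A)/(16πσT_eq⁴)].
d = √[8.42×10²⁴ × 0.84 / (16π × 5.67×10⁻⁸ × (310)⁴)] = 1.64×10¹⁰ m = 0.110 AU.

d ≈ 0.110 AU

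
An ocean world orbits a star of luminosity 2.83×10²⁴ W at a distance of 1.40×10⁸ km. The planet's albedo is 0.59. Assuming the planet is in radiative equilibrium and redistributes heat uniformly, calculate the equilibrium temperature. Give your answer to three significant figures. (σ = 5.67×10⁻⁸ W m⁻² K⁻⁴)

d = 1.40×10⁸ km = 1.40×10¹¹ m.
Flux: S = L/(4πd²) = 2.83×10²⁴/(4π×(1.40×10¹¹)²) = 11.5 W m⁻².
Energy balance: absorbed = emitted ⇒ πR²·S(1−A) = 4πR²·σT_eq⁴, so T_eq⁴ = S(1−A)/(4σ).
T_eq = [11.5 × 0.41 / (4 × 5.67×10⁻⁸)]^(1/4) = (2.08×10⁷)^(1/4) = 67.5 K.

T_eq ≈ 67.5 K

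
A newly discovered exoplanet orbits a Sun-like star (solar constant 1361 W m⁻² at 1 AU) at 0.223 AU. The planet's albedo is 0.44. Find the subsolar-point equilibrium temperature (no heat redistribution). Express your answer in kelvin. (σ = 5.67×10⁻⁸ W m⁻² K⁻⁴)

Flux at 0.223 AU: S = 1361/0.223² = 2.74×10⁴ W m⁻².
At the subsolar point the surface absorbs S(1−A) and emits σT⁴ per unit area — no factor of 4, since only the local patch is in balance.
T = [2.74×10⁴ × 0.56 / 5.67×10⁻⁸]^(1/4) = (2.70×10¹¹)^(1/4) = 721 K.

T_ss ≈ 721 K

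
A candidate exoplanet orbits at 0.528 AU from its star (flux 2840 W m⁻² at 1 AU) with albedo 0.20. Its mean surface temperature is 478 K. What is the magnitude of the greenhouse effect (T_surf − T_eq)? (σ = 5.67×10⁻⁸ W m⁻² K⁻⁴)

ΔT ≈ 42.6 K

S = 2840/0.528² = 1.019×10⁴ W m⁻².
T_eq = [S(1−A)/(4σ)]^(1/4) = [1.019×10⁴×0.80/(4×5.67×10⁻⁸)]^(1/4) = 435.4 K.
ΔT = T_surf − T_eq = 478 − 435.4.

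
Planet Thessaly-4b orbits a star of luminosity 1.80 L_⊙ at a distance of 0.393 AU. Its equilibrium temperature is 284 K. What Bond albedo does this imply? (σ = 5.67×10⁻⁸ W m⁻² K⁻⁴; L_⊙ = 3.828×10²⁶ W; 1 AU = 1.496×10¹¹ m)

A ≈ 0.91

d = 0.393 AU = 5.88×10¹⁰ m.
L = 1.80 × 3.828×10²⁶ = 6.89×10²⁶ W.
Flux: S = L/(4πd²) = 6.89×10²⁶/(4π×(5.88×10¹⁰)²) = 1.59×10⁴ W m⁻².
From T_eq⁴ = S(1−A)/(4σ): 1−A = 4σT_eq⁴/S.
1−A = 4 × 5.67×10⁻⁸ × (284)⁴ / 1.59×10⁴ = 0.093.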